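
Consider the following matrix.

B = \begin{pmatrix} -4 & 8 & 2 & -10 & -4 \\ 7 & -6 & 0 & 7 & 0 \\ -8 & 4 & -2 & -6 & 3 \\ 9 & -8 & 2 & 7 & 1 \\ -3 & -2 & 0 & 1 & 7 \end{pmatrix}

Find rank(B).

5

Row reduce to echelon form.
R2 ← R2 + (7/4)·R1: [0, 8, 7/2, -21/2, -7]
R3 ← R3 − (2)·R1: [0, -12, -6, 14, 11]
R4 ← R4 + (9/4)·R1: [0, 10, 13/2, -31/2, -8]
R5 ← R5 − (3/4)·R1: [0, -8, -3/2, 17/2, 10]
R3 ← R3 + (3/2)·R2: [0, 0, -3/4, -7/4, 1/2]
R4 ← R4 − (5/4)·R2: [0, 0, 17/8, -19/8, 3/4]
R5 ← R5 + R2: [0, 0, 2, -2, 3]
R4 ← R4 + (17/6)·R3: [0, 0, 0, -22/3, 13/6]
R5 ← R5 + (8/3)·R3: [0, 0, 0, -20/3, 13/3]
R5 ← R5 − (10/11)·R4: [0, 0, 0, 0, 26/11]
Echelon form has 5 nonzero rows, so rank(B) = 5.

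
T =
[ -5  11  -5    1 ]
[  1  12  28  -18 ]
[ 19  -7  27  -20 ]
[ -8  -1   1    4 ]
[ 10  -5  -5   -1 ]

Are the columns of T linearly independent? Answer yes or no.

no

Row reduce T to echelon form.
R2 ← R2 + (1/5)·R1: [0, 71/5, 27, -89/5]
R3 ← R3 + (19/5)·R1: [0, 174/5, 8, -81/5]
R4 ← R4 − (8/5)·R1: [0, -93/5, 9, 12/5]
R5 ← R5 + (2)·R1: [0, 17, -15, 1]
R3 ← R3 − (174/71)·R2: [0, 0, -4130/71, 1947/71]
R4 ← R4 + (93/71)·R2: [0, 0, 3150/71, -1485/71]
R5 ← R5 − (85/71)·R2: [0, 0, -3360/71, 1584/71]
R4 ← R4 + (45/59)·R3: [0, 0, 0, 0]
R5 ← R5 − (48/59)·R3: [0, 0, 0, 0]
3 pivots among 4 columns.
Only 3 < 4 pivot columns, so the columns are linearly dependent.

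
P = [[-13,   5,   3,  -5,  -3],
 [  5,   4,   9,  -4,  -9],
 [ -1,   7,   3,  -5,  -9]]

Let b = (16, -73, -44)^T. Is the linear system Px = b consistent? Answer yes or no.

yes

Row reduce the augmented matrix [P | b].
R2 ← R2 + (5/13)·R1: [0, 77/13, 132/13, -77/13, -132/13, -869/13]
R3 ← R3 − (1/13)·R1: [0, 86/13, 36/13, -60/13, -114/13, -588/13]
R3 ← R3 − (86/77)·R2: [0, 0, -60/7, 2, 18/7, 206/7]
The echelon form has 3 nonzero rows, and every pivot lies in the first 5 columns, so rank(P) = rank([P|b]) = 3.
The system is consistent.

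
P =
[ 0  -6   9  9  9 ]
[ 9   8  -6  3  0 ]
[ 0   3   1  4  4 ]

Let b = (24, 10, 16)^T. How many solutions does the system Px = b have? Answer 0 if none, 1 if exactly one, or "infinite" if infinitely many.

Row reduce the augmented matrix [P | b].
Swap R1 ↔ R2
R3 ← R3 + (1/2)·R2: [0, 0, 11/2, 17/2, 17/2, 28]
The echelon form has 3 nonzero rows, and every pivot lies in the first 5 columns, so rank(P) = rank([P|b]) = 3.
The system is consistent.
rank = 3 < 5 unknowns, so there are infinitely many solutions.

infinite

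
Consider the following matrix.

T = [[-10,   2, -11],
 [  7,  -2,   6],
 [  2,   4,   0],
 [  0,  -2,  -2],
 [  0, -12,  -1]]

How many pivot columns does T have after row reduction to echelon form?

3

Row reduce to echelon form.
R2 ← R2 + (7/10)·R1: [0, -3/5, -17/10]
R3 ← R3 + (1/5)·R1: [0, 22/5, -11/5]
R3 ← R3 + (22/3)·R2: [0, 0, -44/3]
R4 ← R4 − (10/3)·R2: [0, 0, 11/3]
R5 ← R5 − (20)·R2: [0, 0, 33]
R4 ← R4 + (1/4)·R3: [0, 0, 0]
R5 ← R5 + (9/4)·R3: [0, 0, 0]
Echelon form has 3 nonzero rows, so rank(T) = 3.
Each nonzero row contributes one pivot column: 3 pivot columns.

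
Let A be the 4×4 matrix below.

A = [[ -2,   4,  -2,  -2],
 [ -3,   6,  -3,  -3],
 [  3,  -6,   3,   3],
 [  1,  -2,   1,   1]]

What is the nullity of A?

Row reduce to echelon form.
R2 ← R2 − (3/2)·R1: [0, 0, 0, 0]
R3 ← R3 + (3/2)·R1: [0, 0, 0, 0]
R4 ← R4 + (1/2)·R1: [0, 0, 0, 0]
1 nonzero row, so rank(A) = 1.
A has 4 columns; by rank–nullity, nullity = 4 − 1 = 3.

3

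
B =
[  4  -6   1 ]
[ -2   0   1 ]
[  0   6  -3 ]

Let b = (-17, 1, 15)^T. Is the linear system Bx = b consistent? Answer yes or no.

yes

Row reduce the augmented matrix [B | b].
R2 ← R2 + (1/2)·R1: [0, -3, 3/2, -15/2]
R3 ← R3 + (2)·R2: [0, 0, 0, 0]
The echelon form has 2 nonzero rows, and every pivot lies in the first 3 columns, so rank(B) = rank([B|b]) = 2.
The system is consistent.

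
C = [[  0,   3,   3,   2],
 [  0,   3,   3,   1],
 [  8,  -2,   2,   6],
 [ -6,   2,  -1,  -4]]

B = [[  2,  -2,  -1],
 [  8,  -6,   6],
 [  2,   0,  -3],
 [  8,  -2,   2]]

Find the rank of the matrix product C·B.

3

First compute CB:
[[ 46, -22,  13],
 [ 38, -20,  11],
 [ 52, -16, -14],
 [-30,   8,  13]]
Now row reduce the product.
R2 ← R2 − (19/23)·R1: [0, -42/23, 6/23]
R3 ← R3 − (26/23)·R1: [0, 204/23, -660/23]
R4 ← R4 + (15/23)·R1: [0, -146/23, 494/23]
R3 ← R3 + (34/7)·R2: [0, 0, -192/7]
R4 ← R4 − (73/21)·R2: [0, 0, 144/7]
R4 ← R4 + (3/4)·R3: [0, 0, 0]
3 nonzero rows, so rank(CB) = 3.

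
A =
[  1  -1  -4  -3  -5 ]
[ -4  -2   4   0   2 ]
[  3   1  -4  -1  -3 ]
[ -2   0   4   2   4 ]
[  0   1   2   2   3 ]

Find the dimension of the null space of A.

Row reduce to echelon form.
R2 ← R2 + (4)·R1: [0, -6, -12, -12, -18]
R3 ← R3 − (3)·R1: [0, 4, 8, 8, 12]
R4 ← R4 + (2)·R1: [0, -2, -4, -4, -6]
R3 ← R3 + (2/3)·R2: [0, 0, 0, 0, 0]
R4 ← R4 − (1/3)·R2: [0, 0, 0, 0, 0]
R5 ← R5 + (1/6)·R2: [0, 0, 0, 0, 0]
2 nonzero rows, so rank(A) = 2.
A has 5 columns; by rank–nullity, nullity = 5 − 2 = 3.

3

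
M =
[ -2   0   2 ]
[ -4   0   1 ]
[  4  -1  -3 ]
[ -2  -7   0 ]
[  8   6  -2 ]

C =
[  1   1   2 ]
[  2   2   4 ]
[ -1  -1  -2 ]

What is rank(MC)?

1

First compute MC:
[[ -4,  -4,  -8],
 [ -5,  -5, -10],
 [  5,   5,  10],
 [-16, -16, -32],
 [ 22,  22,  44]]
Now row reduce the product.
R2 ← R2 − (5/4)·R1: [0, 0, 0]
R3 ← R3 + (5/4)·R1: [0, 0, 0]
R4 ← R4 − (4)·R1: [0, 0, 0]
R5 ← R5 + (11/2)·R1: [0, 0, 0]
1 nonzero row, so rank(MC) = 1.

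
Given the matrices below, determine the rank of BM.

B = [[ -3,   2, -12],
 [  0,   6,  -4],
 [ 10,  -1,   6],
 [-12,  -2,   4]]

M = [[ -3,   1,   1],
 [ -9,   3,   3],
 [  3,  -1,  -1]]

First compute BM:
[[-45,  15,  15],
 [-66,  22,  22],
 [ -3,   1,   1],
 [ 66, -22, -22]]
Now row reduce the product.
R2 ← R2 − (22/15)·R1: [0, 0, 0]
R3 ← R3 − (1/15)·R1: [0, 0, 0]
R4 ← R4 + (22/15)·R1: [0, 0, 0]
1 nonzero row, so rank(BM) = 1.

1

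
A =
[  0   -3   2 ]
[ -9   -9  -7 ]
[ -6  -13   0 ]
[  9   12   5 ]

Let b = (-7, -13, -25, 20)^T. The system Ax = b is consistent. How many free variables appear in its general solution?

Row reduce the augmented matrix [A | b].
Swap R1 ↔ R2
R3 ← R3 − (2/3)·R1: [0, -7, 14/3, -49/3]
R4 ← R4 + R1: [0, 3, -2, 7]
R3 ← R3 − (7/3)·R2: [0, 0, 0, 0]
R4 ← R4 + R2: [0, 0, 0, 0]
The echelon form has 2 nonzero rows, and every pivot lies in the first 3 columns, so rank(A) = rank([A|b]) = 2.
The system is consistent.
Free variables = (unknowns) − (rank) = 3 − 2 = 1.

1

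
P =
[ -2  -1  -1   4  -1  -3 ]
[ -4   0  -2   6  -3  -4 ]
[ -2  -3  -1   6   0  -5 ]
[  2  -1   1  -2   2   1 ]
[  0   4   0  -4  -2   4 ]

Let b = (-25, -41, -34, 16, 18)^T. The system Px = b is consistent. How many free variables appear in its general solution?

4

Row reduce the augmented matrix [P | b].
R2 ← R2 − (2)·R1: [0, 2, 0, -2, -1, 2, 9]
R3 ← R3 − R1: [0, -2, 0, 2, 1, -2, -9]
R4 ← R4 + R1: [0, -2, 0, 2, 1, -2, -9]
R3 ← R3 + R2: [0, 0, 0, 0, 0, 0, 0]
R4 ← R4 + R2: [0, 0, 0, 0, 0, 0, 0]
R5 ← R5 − (2)·R2: [0, 0, 0, 0, 0, 0, 0]
The echelon form has 2 nonzero rows, and every pivot lies in the first 6 columns, so rank(P) = rank([P|b]) = 2.
The system is consistent.
Free variables = (unknowns) − (rank) = 6 − 2 = 4.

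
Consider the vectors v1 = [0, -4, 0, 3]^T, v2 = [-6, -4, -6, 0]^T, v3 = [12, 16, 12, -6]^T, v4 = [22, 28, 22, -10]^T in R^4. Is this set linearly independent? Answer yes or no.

no

Form the matrix with these vectors as rows and row reduce.
Swap R1 ↔ R2
R3 ← R3 + (2)·R1: [0, 8, 0, -6]
R4 ← R4 + (11/3)·R1: [0, 40/3, 0, -10]
R3 ← R3 + (2)·R2: [0, 0, 0, 0]
R4 ← R4 + (10/3)·R2: [0, 0, 0, 0]
2 nonzero rows, so the 4 vectors span a space of dimension 2.
Since 2 < 4, the vectors are linearly dependent.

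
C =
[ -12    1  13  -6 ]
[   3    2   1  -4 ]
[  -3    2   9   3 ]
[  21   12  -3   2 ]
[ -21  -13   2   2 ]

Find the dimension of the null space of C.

0

Row reduce to echelon form.
R2 ← R2 + (1/4)·R1: [0, 9/4, 17/4, -11/2]
R3 ← R3 − (1/4)·R1: [0, 7/4, 23/4, 9/2]
R4 ← R4 + (7/4)·R1: [0, 55/4, 79/4, -17/2]
R5 ← R5 − (7/4)·R1: [0, -59/4, -83/4, 25/2]
R3 ← R3 − (7/9)·R2: [0, 0, 22/9, 79/9]
R4 ← R4 − (55/9)·R2: [0, 0, -56/9, 226/9]
R5 ← R5 + (59/9)·R2: [0, 0, 64/9, -212/9]
R4 ← R4 + (28/11)·R3: [0, 0, 0, 522/11]
R5 ← R5 − (32/11)·R3: [0, 0, 0, -540/11]
R5 ← R5 + (30/29)·R4: [0, 0, 0, 0]
4 nonzero rows, so rank(C) = 4.
C has 4 columns; by rank–nullity, nullity = 4 − 4 = 0.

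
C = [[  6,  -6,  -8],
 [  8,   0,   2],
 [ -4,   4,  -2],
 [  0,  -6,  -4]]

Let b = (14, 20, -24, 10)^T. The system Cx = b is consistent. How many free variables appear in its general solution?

0

Row reduce the augmented matrix [C | b].
R2 ← R2 − (4/3)·R1: [0, 8, 38/3, 4/3]
R3 ← R3 + (2/3)·R1: [0, 0, -22/3, -44/3]
R4 ← R4 + (3/4)·R2: [0, 0, 11/2, 11]
R4 ← R4 + (3/4)·R3: [0, 0, 0, 0]
The echelon form has 3 nonzero rows, and every pivot lies in the first 3 columns, so rank(C) = rank([C|b]) = 3.
The system is consistent.
Free variables = (unknowns) − (rank) = 3 − 3 = 0.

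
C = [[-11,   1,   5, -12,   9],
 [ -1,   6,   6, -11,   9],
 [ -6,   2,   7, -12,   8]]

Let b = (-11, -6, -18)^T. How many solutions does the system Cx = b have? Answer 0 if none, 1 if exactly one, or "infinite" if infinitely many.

Row reduce the augmented matrix [C | b].
R2 ← R2 − (1/11)·R1: [0, 65/11, 61/11, -109/11, 90/11, -5]
R3 ← R3 − (6/11)·R1: [0, 16/11, 47/11, -60/11, 34/11, -12]
R3 ← R3 − (16/65)·R2: [0, 0, 189/65, -196/65, 14/13, -140/13]
The echelon form has 3 nonzero rows, and every pivot lies in the first 5 columns, so rank(C) = rank([C|b]) = 3.
The system is consistent.
rank = 3 < 5 unknowns, so there are infinitely many solutions.

infinite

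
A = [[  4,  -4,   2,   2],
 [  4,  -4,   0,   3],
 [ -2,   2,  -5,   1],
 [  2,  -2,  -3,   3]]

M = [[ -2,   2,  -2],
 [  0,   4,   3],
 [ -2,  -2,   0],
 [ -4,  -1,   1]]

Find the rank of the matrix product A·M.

First compute AM:
[[-20, -14, -18],
 [-20, -11, -17],
 [ 10,  13,  11],
 [-10,  -1,  -7]]
Now row reduce the product.
R2 ← R2 − R1: [0, 3, 1]
R3 ← R3 + (1/2)·R1: [0, 6, 2]
R4 ← R4 − (1/2)·R1: [0, 6, 2]
R3 ← R3 − (2)·R2: [0, 0, 0]
R4 ← R4 − (2)·R2: [0, 0, 0]
2 nonzero rows, so rank(AM) = 2.

2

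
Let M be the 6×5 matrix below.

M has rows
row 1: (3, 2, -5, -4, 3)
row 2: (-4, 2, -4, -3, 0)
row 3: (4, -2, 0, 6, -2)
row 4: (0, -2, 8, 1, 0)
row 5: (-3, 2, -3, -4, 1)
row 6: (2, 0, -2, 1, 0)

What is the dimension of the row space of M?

Row reduce to echelon form.
R2 ← R2 + (4/3)·R1: [0, 14/3, -32/3, -25/3, 4]
R3 ← R3 − (4/3)·R1: [0, -14/3, 20/3, 34/3, -6]
R5 ← R5 + R1: [0, 4, -8, -8, 4]
R6 ← R6 − (2/3)·R1: [0, -4/3, 4/3, 11/3, -2]
R3 ← R3 + R2: [0, 0, -4, 3, -2]
R4 ← R4 + (3/7)·R2: [0, 0, 24/7, -18/7, 12/7]
R5 ← R5 − (6/7)·R2: [0, 0, 8/7, -6/7, 4/7]
R6 ← R6 + (2/7)·R2: [0, 0, -12/7, 9/7, -6/7]
R4 ← R4 + (6/7)·R3: [0, 0, 0, 0, 0]
R5 ← R5 + (2/7)·R3: [0, 0, 0, 0, 0]
R6 ← R6 − (3/7)·R3: [0, 0, 0, 0, 0]
Echelon form has 3 nonzero rows, so rank(M) = 3.
The row space has dimension equal to the rank: 3.

3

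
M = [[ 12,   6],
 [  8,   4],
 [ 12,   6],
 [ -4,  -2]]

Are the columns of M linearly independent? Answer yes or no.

no

Row reduce M to echelon form.
R2 ← R2 − (2/3)·R1: [0, 0]
R3 ← R3 − R1: [0, 0]
R4 ← R4 + (1/3)·R1: [0, 0]
1 pivot among 2 columns.
Only 1 < 2 pivot columns, so the columns are linearly dependent.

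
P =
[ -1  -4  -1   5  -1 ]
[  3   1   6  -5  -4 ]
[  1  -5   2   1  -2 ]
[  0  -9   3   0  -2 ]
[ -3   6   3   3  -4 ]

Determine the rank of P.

5

Row reduce to echelon form.
R2 ← R2 + (3)·R1: [0, -11, 3, 10, -7]
R3 ← R3 + R1: [0, -9, 1, 6, -3]
R5 ← R5 − (3)·R1: [0, 18, 6, -12, -1]
R3 ← R3 − (9/11)·R2: [0, 0, -16/11, -24/11, 30/11]
R4 ← R4 − (9/11)·R2: [0, 0, 6/11, -90/11, 41/11]
R5 ← R5 + (18/11)·R2: [0, 0, 120/11, 48/11, -137/11]
R4 ← R4 + (3/8)·R3: [0, 0, 0, -9, 19/4]
R5 ← R5 + (15/2)·R3: [0, 0, 0, -12, 8]
R5 ← R5 − (4/3)·R4: [0, 0, 0, 0, 5/3]
Echelon form has 5 nonzero rows, so rank(P) = 5.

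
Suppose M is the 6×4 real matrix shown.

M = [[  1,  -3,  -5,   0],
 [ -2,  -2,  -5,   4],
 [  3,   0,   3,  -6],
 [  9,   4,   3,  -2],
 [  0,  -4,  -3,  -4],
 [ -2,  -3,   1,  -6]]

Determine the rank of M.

Row reduce to echelon form.
R2 ← R2 + (2)·R1: [0, -8, -15, 4]
R3 ← R3 − (3)·R1: [0, 9, 18, -6]
R4 ← R4 − (9)·R1: [0, 31, 48, -2]
R6 ← R6 + (2)·R1: [0, -9, -9, -6]
R3 ← R3 + (9/8)·R2: [0, 0, 9/8, -3/2]
R4 ← R4 + (31/8)·R2: [0, 0, -81/8, 27/2]
R5 ← R5 − (1/2)·R2: [0, 0, 9/2, -6]
R6 ← R6 − (9/8)·R2: [0, 0, 63/8, -21/2]
R4 ← R4 + (9)·R3: [0, 0, 0, 0]
R5 ← R5 − (4)·R3: [0, 0, 0, 0]
R6 ← R6 − (7)·R3: [0, 0, 0, 0]
Echelon form has 3 nonzero rows, so rank(M) = 3.

3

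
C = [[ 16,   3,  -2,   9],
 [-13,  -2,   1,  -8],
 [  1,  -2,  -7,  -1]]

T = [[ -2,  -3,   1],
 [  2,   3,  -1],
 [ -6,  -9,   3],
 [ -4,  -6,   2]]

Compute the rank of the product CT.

1

First compute CT:
[[-50, -75,  25],
 [ 48,  72, -24],
 [ 40,  60, -20]]
Now row reduce the product.
R2 ← R2 + (24/25)·R1: [0, 0, 0]
R3 ← R3 + (4/5)·R1: [0, 0, 0]
1 nonzero row, so rank(CT) = 1.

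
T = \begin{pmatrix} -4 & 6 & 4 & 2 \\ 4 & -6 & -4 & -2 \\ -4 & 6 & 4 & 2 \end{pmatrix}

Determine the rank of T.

Row reduce to echelon form.
R2 ← R2 + R1: [0, 0, 0, 0]
R3 ← R3 − R1: [0, 0, 0, 0]
Echelon form has 1 nonzero row, so rank(T) = 1.

1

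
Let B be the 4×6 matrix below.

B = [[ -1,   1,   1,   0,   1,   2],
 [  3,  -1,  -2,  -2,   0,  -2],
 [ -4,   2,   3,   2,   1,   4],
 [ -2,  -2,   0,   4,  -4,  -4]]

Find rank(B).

2

Row reduce to echelon form.
R2 ← R2 + (3)·R1: [0, 2, 1, -2, 3, 4]
R3 ← R3 − (4)·R1: [0, -2, -1, 2, -3, -4]
R4 ← R4 − (2)·R1: [0, -4, -2, 4, -6, -8]
R3 ← R3 + R2: [0, 0, 0, 0, 0, 0]
R4 ← R4 + (2)·R2: [0, 0, 0, 0, 0, 0]
Echelon form has 2 nonzero rows, so rank(B) = 2.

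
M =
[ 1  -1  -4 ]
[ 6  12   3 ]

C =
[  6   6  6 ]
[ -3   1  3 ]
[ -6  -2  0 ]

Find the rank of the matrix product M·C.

2

First compute MC:
[[ 33,  13,   3],
 [-18,  42,  72]]
Now row reduce the product.
R2 ← R2 + (6/11)·R1: [0, 540/11, 810/11]
2 nonzero rows, so rank(MC) = 2.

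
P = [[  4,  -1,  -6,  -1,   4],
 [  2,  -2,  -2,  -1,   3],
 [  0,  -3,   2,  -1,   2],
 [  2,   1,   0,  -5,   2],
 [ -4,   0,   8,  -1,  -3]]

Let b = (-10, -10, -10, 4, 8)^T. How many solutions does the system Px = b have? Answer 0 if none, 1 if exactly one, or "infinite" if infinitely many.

infinite

Row reduce the augmented matrix [P | b].
R2 ← R2 − (1/2)·R1: [0, -3/2, 1, -1/2, 1, -5]
R4 ← R4 − (1/2)·R1: [0, 3/2, 3, -9/2, 0, 9]
R5 ← R5 + R1: [0, -1, 2, -2, 1, -2]
R3 ← R3 − (2)·R2: [0, 0, 0, 0, 0, 0]
R4 ← R4 + R2: [0, 0, 4, -5, 1, 4]
R5 ← R5 − (2/3)·R2: [0, 0, 4/3, -5/3, 1/3, 4/3]
Swap R3 ↔ R4
R5 ← R5 − (1/3)·R3: [0, 0, 0, 0, 0, 0]
The echelon form has 3 nonzero rows, and every pivot lies in the first 5 columns, so rank(P) = rank([P|b]) = 3.
The system is consistent.
rank = 3 < 5 unknowns, so there are infinitely many solutions.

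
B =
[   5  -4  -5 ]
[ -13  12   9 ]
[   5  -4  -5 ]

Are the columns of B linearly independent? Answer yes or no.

Row reduce B to echelon form.
R2 ← R2 + (13/5)·R1: [0, 8/5, -4]
R3 ← R3 − R1: [0, 0, 0]
2 pivots among 3 columns.
Only 2 < 3 pivot columns, so the columns are linearly dependent.

no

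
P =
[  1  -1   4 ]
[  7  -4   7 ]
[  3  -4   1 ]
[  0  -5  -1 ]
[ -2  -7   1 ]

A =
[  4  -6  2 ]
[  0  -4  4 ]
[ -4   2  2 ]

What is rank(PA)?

2

First compute PA:
[[-12,   6,   6],
 [  0, -12,  12],
 [  8,   0,  -8],
 [  4,  18, -22],
 [-12,  42, -30]]
Now row reduce the product.
R3 ← R3 + (2/3)·R1: [0, 4, -4]
R4 ← R4 + (1/3)·R1: [0, 20, -20]
R5 ← R5 − R1: [0, 36, -36]
R3 ← R3 + (1/3)·R2: [0, 0, 0]
R4 ← R4 + (5/3)·R2: [0, 0, 0]
R5 ← R5 + (3)·R2: [0, 0, 0]
2 nonzero rows, so rank(PA) = 2.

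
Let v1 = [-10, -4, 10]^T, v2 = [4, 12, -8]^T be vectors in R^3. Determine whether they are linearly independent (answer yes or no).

Form the matrix with these vectors as rows and row reduce.
R2 ← R2 + (2/5)·R1: [0, 52/5, -4]
2 nonzero rows, so the 2 vectors span a space of dimension 2.
Since 2 = 2, the vectors are linearly independent.

yes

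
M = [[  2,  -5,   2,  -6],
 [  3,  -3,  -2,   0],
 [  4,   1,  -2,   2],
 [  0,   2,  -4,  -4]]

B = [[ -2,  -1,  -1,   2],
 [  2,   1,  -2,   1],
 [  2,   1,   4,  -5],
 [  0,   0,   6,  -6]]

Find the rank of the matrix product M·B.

First compute MB:
[[-10,  -5, -20,  25],
 [-16,  -8,  -5,  13],
 [-10,  -5,  -2,   7],
 [ -4,  -2, -44,  46]]
Now row reduce the product.
R2 ← R2 − (8/5)·R1: [0, 0, 27, -27]
R3 ← R3 − R1: [0, 0, 18, -18]
R4 ← R4 − (2/5)·R1: [0, 0, -36, 36]
R3 ← R3 − (2/3)·R2: [0, 0, 0, 0]
R4 ← R4 + (4/3)·R2: [0, 0, 0, 0]
2 nonzero rows, so rank(MB) = 2.

2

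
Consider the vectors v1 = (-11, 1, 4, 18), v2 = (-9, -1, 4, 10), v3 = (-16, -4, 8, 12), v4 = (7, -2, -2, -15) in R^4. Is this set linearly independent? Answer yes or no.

no

Form the matrix with these vectors as rows and row reduce.
R2 ← R2 − (9/11)·R1: [0, -20/11, 8/11, -52/11]
R3 ← R3 − (16/11)·R1: [0, -60/11, 24/11, -156/11]
R4 ← R4 + (7/11)·R1: [0, -15/11, 6/11, -39/11]
R3 ← R3 − (3)·R2: [0, 0, 0, 0]
R4 ← R4 − (3/4)·R2: [0, 0, 0, 0]
2 nonzero rows, so the 4 vectors span a space of dimension 2.
Since 2 < 4, the vectors are linearly dependent.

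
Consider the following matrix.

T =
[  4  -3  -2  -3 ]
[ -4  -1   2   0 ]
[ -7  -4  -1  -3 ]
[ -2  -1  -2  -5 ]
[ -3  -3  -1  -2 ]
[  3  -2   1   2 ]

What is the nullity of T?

Row reduce to echelon form.
R2 ← R2 + R1: [0, -4, 0, -3]
R3 ← R3 + (7/4)·R1: [0, -37/4, -9/2, -33/4]
R4 ← R4 + (1/2)·R1: [0, -5/2, -3, -13/2]
R5 ← R5 + (3/4)·R1: [0, -21/4, -5/2, -17/4]
R6 ← R6 − (3/4)·R1: [0, 1/4, 5/2, 17/4]
R3 ← R3 − (37/16)·R2: [0, 0, -9/2, -21/16]
R4 ← R4 − (5/8)·R2: [0, 0, -3, -37/8]
R5 ← R5 − (21/16)·R2: [0, 0, -5/2, -5/16]
R6 ← R6 + (1/16)·R2: [0, 0, 5/2, 65/16]
R4 ← R4 − (2/3)·R3: [0, 0, 0, -15/4]
R5 ← R5 − (5/9)·R3: [0, 0, 0, 5/12]
R6 ← R6 + (5/9)·R3: [0, 0, 0, 10/3]
R5 ← R5 + (1/9)·R4: [0, 0, 0, 0]
R6 ← R6 + (8/9)·R4: [0, 0, 0, 0]
4 nonzero rows, so rank(T) = 4.
T has 4 columns; by rank–nullity, nullity = 4 − 4 = 0.

0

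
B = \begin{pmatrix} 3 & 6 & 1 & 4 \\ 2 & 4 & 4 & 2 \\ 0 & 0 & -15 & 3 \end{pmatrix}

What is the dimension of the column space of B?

2

Row reduce to echelon form.
R2 ← R2 − (2/3)·R1: [0, 0, 10/3, -2/3]
R3 ← R3 + (9/2)·R2: [0, 0, 0, 0]
Echelon form has 2 nonzero rows, so rank(B) = 2.
The column space has dimension equal to the rank: 2.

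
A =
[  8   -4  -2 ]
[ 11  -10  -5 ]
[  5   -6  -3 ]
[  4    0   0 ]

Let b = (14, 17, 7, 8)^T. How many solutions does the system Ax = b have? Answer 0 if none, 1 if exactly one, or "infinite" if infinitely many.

infinite

Row reduce the augmented matrix [A | b].
R2 ← R2 − (11/8)·R1: [0, -9/2, -9/4, -9/4]
R3 ← R3 − (5/8)·R1: [0, -7/2, -7/4, -7/4]
R4 ← R4 − (1/2)·R1: [0, 2, 1, 1]
R3 ← R3 − (7/9)·R2: [0, 0, 0, 0]
R4 ← R4 + (4/9)·R2: [0, 0, 0, 0]
The echelon form has 2 nonzero rows, and every pivot lies in the first 3 columns, so rank(A) = rank([A|b]) = 2.
The system is consistent.
rank = 2 < 3 unknowns, so there are infinitely many solutions.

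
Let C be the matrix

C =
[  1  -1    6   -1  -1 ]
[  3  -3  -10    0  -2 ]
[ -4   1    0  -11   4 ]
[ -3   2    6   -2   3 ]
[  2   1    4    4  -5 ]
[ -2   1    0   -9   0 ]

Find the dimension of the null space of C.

1

Row reduce to echelon form.
R2 ← R2 − (3)·R1: [0, 0, -28, 3, 1]
R3 ← R3 + (4)·R1: [0, -3, 24, -15, 0]
R4 ← R4 + (3)·R1: [0, -1, 24, -5, 0]
R5 ← R5 − (2)·R1: [0, 3, -8, 6, -3]
R6 ← R6 + (2)·R1: [0, -1, 12, -11, -2]
Swap R2 ↔ R3
R4 ← R4 − (1/3)·R2: [0, 0, 16, 0, 0]
R5 ← R5 + R2: [0, 0, 16, -9, -3]
R6 ← R6 − (1/3)·R2: [0, 0, 4, -6, -2]
R4 ← R4 + (4/7)·R3: [0, 0, 0, 12/7, 4/7]
R5 ← R5 + (4/7)·R3: [0, 0, 0, -51/7, -17/7]
R6 ← R6 + (1/7)·R3: [0, 0, 0, -39/7, -13/7]
R5 ← R5 + (17/4)·R4: [0, 0, 0, 0, 0]
R6 ← R6 + (13/4)·R4: [0, 0, 0, 0, 0]
4 nonzero rows, so rank(C) = 4.
C has 5 columns; by rank–nullity, nullity = 5 − 4 = 1.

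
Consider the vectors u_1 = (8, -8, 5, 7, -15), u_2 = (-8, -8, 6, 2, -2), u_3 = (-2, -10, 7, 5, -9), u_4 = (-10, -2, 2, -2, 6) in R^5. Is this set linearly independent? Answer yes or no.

no

Form the matrix with these vectors as rows and row reduce.
R2 ← R2 + R1: [0, -16, 11, 9, -17]
R3 ← R3 + (1/4)·R1: [0, -12, 33/4, 27/4, -51/4]
R4 ← R4 + (5/4)·R1: [0, -12, 33/4, 27/4, -51/4]
R3 ← R3 − (3/4)·R2: [0, 0, 0, 0, 0]
R4 ← R4 − (3/4)·R2: [0, 0, 0, 0, 0]
2 nonzero rows, so the 4 vectors span a space of dimension 2.
Since 2 < 4, the vectors are linearly dependent.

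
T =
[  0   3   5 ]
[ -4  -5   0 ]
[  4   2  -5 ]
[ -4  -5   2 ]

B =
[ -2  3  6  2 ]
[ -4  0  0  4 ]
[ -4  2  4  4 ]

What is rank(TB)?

First compute TB:
[[-32,  10,  20,  32],
 [ 28, -12, -24, -28],
 [  4,   2,   4,  -4],
 [ 20,  -8, -16, -20]]
Now row reduce the product.
R2 ← R2 + (7/8)·R1: [0, -13/4, -13/2, 0]
R3 ← R3 + (1/8)·R1: [0, 13/4, 13/2, 0]
R4 ← R4 + (5/8)·R1: [0, -7/4, -7/2, 0]
R3 ← R3 + R2: [0, 0, 0, 0]
R4 ← R4 − (7/13)·R2: [0, 0, 0, 0]
2 nonzero rows, so rank(TB) = 2.

2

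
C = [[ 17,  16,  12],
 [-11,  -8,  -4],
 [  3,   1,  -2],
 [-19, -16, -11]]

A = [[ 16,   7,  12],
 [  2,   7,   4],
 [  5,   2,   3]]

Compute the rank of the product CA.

First compute CA:
[[364, 255, 304],
 [-212, -141, -176],
 [ 40,  24,  34],
 [-391, -267, -325]]
Now row reduce the product.
R2 ← R2 + (53/91)·R1: [0, 684/91, 96/91]
R3 ← R3 − (10/91)·R1: [0, -366/91, 54/91]
R4 ← R4 + (391/364)·R1: [0, 2517/364, 141/91]
R3 ← R3 + (61/114)·R2: [0, 0, 22/19]
R4 ← R4 − (839/912)·R2: [0, 0, 11/19]
R4 ← R4 − (1/2)·R3: [0, 0, 0]
3 nonzero rows, so rank(CA) = 3.

3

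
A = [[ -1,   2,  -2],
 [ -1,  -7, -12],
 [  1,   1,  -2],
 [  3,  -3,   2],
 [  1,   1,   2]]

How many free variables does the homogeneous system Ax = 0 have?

Row reduce to echelon form.
R2 ← R2 − R1: [0, -9, -10]
R3 ← R3 + R1: [0, 3, -4]
R4 ← R4 + (3)·R1: [0, 3, -4]
R5 ← R5 + R1: [0, 3, 0]
R3 ← R3 + (1/3)·R2: [0, 0, -22/3]
R4 ← R4 + (1/3)·R2: [0, 0, -22/3]
R5 ← R5 + (1/3)·R2: [0, 0, -10/3]
R4 ← R4 − R3: [0, 0, 0]
R5 ← R5 − (5/11)·R3: [0, 0, 0]
3 nonzero rows, so rank(A) = 3.
A has 3 columns; by rank–nullity, nullity = 3 − 3 = 0.

0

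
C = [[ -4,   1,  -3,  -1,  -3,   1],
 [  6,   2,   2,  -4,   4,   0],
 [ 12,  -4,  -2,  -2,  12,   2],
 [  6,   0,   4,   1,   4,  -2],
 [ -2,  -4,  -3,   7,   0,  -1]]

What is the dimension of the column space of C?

Row reduce to echelon form.
R2 ← R2 + (3/2)·R1: [0, 7/2, -5/2, -11/2, -1/2, 3/2]
R3 ← R3 + (3)·R1: [0, -1, -11, -5, 3, 5]
R4 ← R4 + (3/2)·R1: [0, 3/2, -1/2, -1/2, -1/2, -1/2]
R5 ← R5 − (1/2)·R1: [0, -9/2, -3/2, 15/2, 3/2, -3/2]
R3 ← R3 + (2/7)·R2: [0, 0, -82/7, -46/7, 20/7, 38/7]
R4 ← R4 − (3/7)·R2: [0, 0, 4/7, 13/7, -2/7, -8/7]
R5 ← R5 + (9/7)·R2: [0, 0, -33/7, 3/7, 6/7, 3/7]
R4 ← R4 + (2/41)·R3: [0, 0, 0, 63/41, -6/41, -36/41]
R5 ← R5 − (33/82)·R3: [0, 0, 0, 126/41, -12/41, -72/41]
R5 ← R5 − (2)·R4: [0, 0, 0, 0, 0, 0]
Echelon form has 4 nonzero rows, so rank(C) = 4.
The column space has dimension equal to the rank: 4.

4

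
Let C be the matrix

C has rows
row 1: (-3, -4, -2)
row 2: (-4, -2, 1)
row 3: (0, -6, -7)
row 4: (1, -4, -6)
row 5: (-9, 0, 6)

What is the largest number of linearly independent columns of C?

3

Row reduce to echelon form.
R2 ← R2 − (4/3)·R1: [0, 10/3, 11/3]
R4 ← R4 + (1/3)·R1: [0, -16/3, -20/3]
R5 ← R5 − (3)·R1: [0, 12, 12]
R3 ← R3 + (9/5)·R2: [0, 0, -2/5]
R4 ← R4 + (8/5)·R2: [0, 0, -4/5]
R5 ← R5 − (18/5)·R2: [0, 0, -6/5]
R4 ← R4 − (2)·R3: [0, 0, 0]
R5 ← R5 − (3)·R3: [0, 0, 0]
Echelon form has 3 nonzero rows, so rank(C) = 3.
The rank gives the maximum number of linearly independent columns: 3.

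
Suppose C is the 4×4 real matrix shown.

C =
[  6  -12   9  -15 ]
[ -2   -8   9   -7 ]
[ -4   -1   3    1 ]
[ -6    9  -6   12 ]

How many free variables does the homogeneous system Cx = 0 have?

Row reduce to echelon form.
R2 ← R2 + (1/3)·R1: [0, -12, 12, -12]
R3 ← R3 + (2/3)·R1: [0, -9, 9, -9]
R4 ← R4 + R1: [0, -3, 3, -3]
R3 ← R3 − (3/4)·R2: [0, 0, 0, 0]
R4 ← R4 − (1/4)·R2: [0, 0, 0, 0]
2 nonzero rows, so rank(C) = 2.
C has 4 columns; by rank–nullity, nullity = 4 − 2 = 2.

2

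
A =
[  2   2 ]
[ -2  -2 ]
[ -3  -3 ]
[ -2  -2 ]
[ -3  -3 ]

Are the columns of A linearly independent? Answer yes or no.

no

Row reduce A to echelon form.
R2 ← R2 + R1: [0, 0]
R3 ← R3 + (3/2)·R1: [0, 0]
R4 ← R4 + R1: [0, 0]
R5 ← R5 + (3/2)·R1: [0, 0]
1 pivot among 2 columns.
Only 1 < 2 pivot columns, so the columns are linearly dependent.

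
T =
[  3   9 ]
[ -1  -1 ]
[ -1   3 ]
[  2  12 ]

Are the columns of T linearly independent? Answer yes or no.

yes

Row reduce T to echelon form.
R2 ← R2 + (1/3)·R1: [0, 2]
R3 ← R3 + (1/3)·R1: [0, 6]
R4 ← R4 − (2/3)·R1: [0, 6]
R3 ← R3 − (3)·R2: [0, 0]
R4 ← R4 − (3)·R2: [0, 0]
2 pivots among 2 columns.
Every column is a pivot column, so the columns are linearly independent.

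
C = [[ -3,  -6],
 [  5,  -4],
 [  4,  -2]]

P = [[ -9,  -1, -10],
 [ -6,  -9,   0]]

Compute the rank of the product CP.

First compute CP:
[[ 63,  57,  30],
 [-21,  31, -50],
 [-24,  14, -40]]
Now row reduce the product.
R2 ← R2 + (1/3)·R1: [0, 50, -40]
R3 ← R3 + (8/21)·R1: [0, 250/7, -200/7]
R3 ← R3 − (5/7)·R2: [0, 0, 0]
2 nonzero rows, so rank(CP) = 2.

2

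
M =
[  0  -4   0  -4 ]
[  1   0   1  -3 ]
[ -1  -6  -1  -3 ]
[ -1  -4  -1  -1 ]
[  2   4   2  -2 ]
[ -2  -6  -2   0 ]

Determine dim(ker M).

2

Row reduce to echelon form.
Swap R1 ↔ R2
R3 ← R3 + R1: [0, -6, 0, -6]
R4 ← R4 + R1: [0, -4, 0, -4]
R5 ← R5 − (2)·R1: [0, 4, 0, 4]
R6 ← R6 + (2)·R1: [0, -6, 0, -6]
R3 ← R3 − (3/2)·R2: [0, 0, 0, 0]
R4 ← R4 − R2: [0, 0, 0, 0]
R5 ← R5 + R2: [0, 0, 0, 0]
R6 ← R6 − (3/2)·R2: [0, 0, 0, 0]
2 nonzero rows, so rank(M) = 2.
M has 4 columns; by rank–nullity, nullity = 4 − 2 = 2.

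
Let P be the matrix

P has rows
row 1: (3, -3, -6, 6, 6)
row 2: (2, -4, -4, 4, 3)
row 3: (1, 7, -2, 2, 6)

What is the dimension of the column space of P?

2

Row reduce to echelon form.
R2 ← R2 − (2/3)·R1: [0, -2, 0, 0, -1]
R3 ← R3 − (1/3)·R1: [0, 8, 0, 0, 4]
R3 ← R3 + (4)·R2: [0, 0, 0, 0, 0]
Echelon form has 2 nonzero rows, so rank(P) = 2.
The column space has dimension equal to the rank: 2.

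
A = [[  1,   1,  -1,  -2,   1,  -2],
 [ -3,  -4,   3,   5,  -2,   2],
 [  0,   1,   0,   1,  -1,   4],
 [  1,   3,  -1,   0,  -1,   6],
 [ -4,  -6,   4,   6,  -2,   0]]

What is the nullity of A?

Row reduce to echelon form.
R2 ← R2 + (3)·R1: [0, -1, 0, -1, 1, -4]
R4 ← R4 − R1: [0, 2, 0, 2, -2, 8]
R5 ← R5 + (4)·R1: [0, -2, 0, -2, 2, -8]
R3 ← R3 + R2: [0, 0, 0, 0, 0, 0]
R4 ← R4 + (2)·R2: [0, 0, 0, 0, 0, 0]
R5 ← R5 − (2)·R2: [0, 0, 0, 0, 0, 0]
2 nonzero rows, so rank(A) = 2.
A has 6 columns; by rank–nullity, nullity = 6 − 2 = 4.

4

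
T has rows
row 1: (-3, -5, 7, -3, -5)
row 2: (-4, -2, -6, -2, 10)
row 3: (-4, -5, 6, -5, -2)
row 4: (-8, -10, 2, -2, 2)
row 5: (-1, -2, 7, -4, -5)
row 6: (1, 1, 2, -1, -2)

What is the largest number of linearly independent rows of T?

Row reduce to echelon form.
R2 ← R2 − (4/3)·R1: [0, 14/3, -46/3, 2, 50/3]
R3 ← R3 − (4/3)·R1: [0, 5/3, -10/3, -1, 14/3]
R4 ← R4 − (8/3)·R1: [0, 10/3, -50/3, 6, 46/3]
R5 ← R5 − (1/3)·R1: [0, -1/3, 14/3, -3, -10/3]
R6 ← R6 + (1/3)·R1: [0, -2/3, 13/3, -2, -11/3]
R3 ← R3 − (5/14)·R2: [0, 0, 15/7, -12/7, -9/7]
R4 ← R4 − (5/7)·R2: [0, 0, -40/7, 32/7, 24/7]
R5 ← R5 + (1/14)·R2: [0, 0, 25/7, -20/7, -15/7]
R6 ← R6 + (1/7)·R2: [0, 0, 15/7, -12/7, -9/7]
R4 ← R4 + (8/3)·R3: [0, 0, 0, 0, 0]
R5 ← R5 − (5/3)·R3: [0, 0, 0, 0, 0]
R6 ← R6 − R3: [0, 0, 0, 0, 0]
Echelon form has 3 nonzero rows, so rank(T) = 3.
The rank gives the maximum number of linearly independent rows: 3.

3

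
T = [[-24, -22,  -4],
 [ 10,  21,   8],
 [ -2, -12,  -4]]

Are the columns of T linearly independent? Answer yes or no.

yes

Row reduce T to echelon form.
R2 ← R2 + (5/12)·R1: [0, 71/6, 19/3]
R3 ← R3 − (1/12)·R1: [0, -61/6, -11/3]
R3 ← R3 + (61/71)·R2: [0, 0, 126/71]
3 pivots among 3 columns.
Every column is a pivot column, so the columns are linearly independent.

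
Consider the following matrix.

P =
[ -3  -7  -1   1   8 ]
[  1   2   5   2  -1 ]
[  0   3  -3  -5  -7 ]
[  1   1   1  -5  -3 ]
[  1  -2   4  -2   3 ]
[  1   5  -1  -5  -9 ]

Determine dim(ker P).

1

Row reduce to echelon form.
R2 ← R2 + (1/3)·R1: [0, -1/3, 14/3, 7/3, 5/3]
R4 ← R4 + (1/3)·R1: [0, -4/3, 2/3, -14/3, -1/3]
R5 ← R5 + (1/3)·R1: [0, -13/3, 11/3, -5/3, 17/3]
R6 ← R6 + (1/3)·R1: [0, 8/3, -4/3, -14/3, -19/3]
R3 ← R3 + (9)·R2: [0, 0, 39, 16, 8]
R4 ← R4 − (4)·R2: [0, 0, -18, -14, -7]
R5 ← R5 − (13)·R2: [0, 0, -57, -32, -16]
R6 ← R6 + (8)·R2: [0, 0, 36, 14, 7]
R4 ← R4 + (6/13)·R3: [0, 0, 0, -86/13, -43/13]
R5 ← R5 + (19/13)·R3: [0, 0, 0, -112/13, -56/13]
R6 ← R6 − (12/13)·R3: [0, 0, 0, -10/13, -5/13]
R5 ← R5 − (56/43)·R4: [0, 0, 0, 0, 0]
R6 ← R6 − (5/43)·R4: [0, 0, 0, 0, 0]
4 nonzero rows, so rank(P) = 4.
P has 5 columns; by rank–nullity, nullity = 5 − 4 = 1.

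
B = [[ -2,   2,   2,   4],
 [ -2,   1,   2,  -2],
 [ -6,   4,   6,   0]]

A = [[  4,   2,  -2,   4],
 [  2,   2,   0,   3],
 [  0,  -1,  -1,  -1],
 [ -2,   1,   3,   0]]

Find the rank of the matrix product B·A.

2

First compute BA:
[[-12,   2,  14,  -4],
 [ -2,  -6,  -4,  -7],
 [-16, -10,   6, -18]]
Now row reduce the product.
R2 ← R2 − (1/6)·R1: [0, -19/3, -19/3, -19/3]
R3 ← R3 − (4/3)·R1: [0, -38/3, -38/3, -38/3]
R3 ← R3 − (2)·R2: [0, 0, 0, 0]
2 nonzero rows, so rank(BA) = 2.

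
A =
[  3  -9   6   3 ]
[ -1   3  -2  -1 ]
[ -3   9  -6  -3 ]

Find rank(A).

Row reduce to echelon form.
R2 ← R2 + (1/3)·R1: [0, 0, 0, 0]
R3 ← R3 + R1: [0, 0, 0, 0]
Echelon form has 1 nonzero row, so rank(A) = 1.

1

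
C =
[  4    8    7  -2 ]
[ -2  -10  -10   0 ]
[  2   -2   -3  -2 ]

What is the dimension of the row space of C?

2

Row reduce to echelon form.
R2 ← R2 + (1/2)·R1: [0, -6, -13/2, -1]
R3 ← R3 − (1/2)·R1: [0, -6, -13/2, -1]
R3 ← R3 − R2: [0, 0, 0, 0]
Echelon form has 2 nonzero rows, so rank(C) = 2.
The row space has dimension equal to the rank: 2.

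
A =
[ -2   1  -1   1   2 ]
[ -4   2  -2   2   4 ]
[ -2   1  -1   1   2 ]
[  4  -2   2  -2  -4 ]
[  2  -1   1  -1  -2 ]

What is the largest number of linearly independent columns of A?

Row reduce to echelon form.
R2 ← R2 − (2)·R1: [0, 0, 0, 0, 0]
R3 ← R3 − R1: [0, 0, 0, 0, 0]
R4 ← R4 + (2)·R1: [0, 0, 0, 0, 0]
R5 ← R5 + R1: [0, 0, 0, 0, 0]
Echelon form has 1 nonzero row, so rank(A) = 1.
The rank gives the maximum number of linearly independent columns: 1.

1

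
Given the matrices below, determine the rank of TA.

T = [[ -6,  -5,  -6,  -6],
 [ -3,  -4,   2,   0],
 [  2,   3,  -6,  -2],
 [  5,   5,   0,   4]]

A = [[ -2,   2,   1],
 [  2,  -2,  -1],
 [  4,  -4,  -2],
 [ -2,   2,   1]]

1

First compute TA:
[[-10,  10,   5],
 [  6,  -6,  -3],
 [-18,  18,   9],
 [ -8,   8,   4]]
Now row reduce the product.
R2 ← R2 + (3/5)·R1: [0, 0, 0]
R3 ← R3 − (9/5)·R1: [0, 0, 0]
R4 ← R4 − (4/5)·R1: [0, 0, 0]
1 nonzero row, so rank(TA) = 1.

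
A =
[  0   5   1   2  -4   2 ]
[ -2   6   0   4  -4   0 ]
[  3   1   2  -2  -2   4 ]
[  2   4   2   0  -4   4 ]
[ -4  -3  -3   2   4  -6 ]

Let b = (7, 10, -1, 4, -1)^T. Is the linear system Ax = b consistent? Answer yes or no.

Row reduce the augmented matrix [A | b].
Swap R1 ↔ R2
R3 ← R3 + (3/2)·R1: [0, 10, 2, 4, -8, 4, 14]
R4 ← R4 + R1: [0, 10, 2, 4, -8, 4, 14]
R5 ← R5 − (2)·R1: [0, -15, -3, -6, 12, -6, -21]
R3 ← R3 − (2)·R2: [0, 0, 0, 0, 0, 0, 0]
R4 ← R4 − (2)·R2: [0, 0, 0, 0, 0, 0, 0]
R5 ← R5 + (3)·R2: [0, 0, 0, 0, 0, 0, 0]
The echelon form has 2 nonzero rows, and every pivot lies in the first 6 columns, so rank(A) = rank([A|b]) = 2.
The system is consistent.

yes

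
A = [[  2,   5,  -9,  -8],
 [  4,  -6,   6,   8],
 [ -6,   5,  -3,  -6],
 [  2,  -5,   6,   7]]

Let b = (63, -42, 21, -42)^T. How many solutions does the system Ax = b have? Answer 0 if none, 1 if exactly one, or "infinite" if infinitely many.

infinite

Row reduce the augmented matrix [A | b].
R2 ← R2 − (2)·R1: [0, -16, 24, 24, -168]
R3 ← R3 + (3)·R1: [0, 20, -30, -30, 210]
R4 ← R4 − R1: [0, -10, 15, 15, -105]
R3 ← R3 + (5/4)·R2: [0, 0, 0, 0, 0]
R4 ← R4 − (5/8)·R2: [0, 0, 0, 0, 0]
The echelon form has 2 nonzero rows, and every pivot lies in the first 4 columns, so rank(A) = rank([A|b]) = 2.
The system is consistent.
rank = 2 < 4 unknowns, so there are infinitely many solutions.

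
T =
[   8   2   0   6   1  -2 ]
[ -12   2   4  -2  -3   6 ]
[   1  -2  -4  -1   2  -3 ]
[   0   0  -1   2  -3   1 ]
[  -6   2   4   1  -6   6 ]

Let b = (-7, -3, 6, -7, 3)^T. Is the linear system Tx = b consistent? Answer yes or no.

Row reduce the augmented matrix [T | b].
R2 ← R2 + (3/2)·R1: [0, 5, 4, 7, -3/2, 3, -27/2]
R3 ← R3 − (1/8)·R1: [0, -9/4, -4, -7/4, 15/8, -11/4, 55/8]
R5 ← R5 + (3/4)·R1: [0, 7/2, 4, 11/2, -21/4, 9/2, -9/4]
R3 ← R3 + (9/20)·R2: [0, 0, -11/5, 7/5, 6/5, -7/5, 4/5]
R5 ← R5 − (7/10)·R2: [0, 0, 6/5, 3/5, -21/5, 12/5, 36/5]
R4 ← R4 − (5/11)·R3: [0, 0, 0, 15/11, -39/11, 18/11, -81/11]
R5 ← R5 + (6/11)·R3: [0, 0, 0, 15/11, -39/11, 18/11, 84/11]
R5 ← R5 − R4: [0, 0, 0, 0, 0, 0, 15]
The echelon form has 5 nonzero rows; the last pivot sits in the augmented column, so rank(T) = 4 but rank([T|b]) = 5.
Since the ranks differ, the system is inconsistent.

no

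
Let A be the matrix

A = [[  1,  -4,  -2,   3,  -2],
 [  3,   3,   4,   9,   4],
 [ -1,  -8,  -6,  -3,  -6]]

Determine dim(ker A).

Row reduce to echelon form.
R2 ← R2 − (3)·R1: [0, 15, 10, 0, 10]
R3 ← R3 + R1: [0, -12, -8, 0, -8]
R3 ← R3 + (4/5)·R2: [0, 0, 0, 0, 0]
2 nonzero rows, so rank(A) = 2.
A has 5 columns; by rank–nullity, nullity = 5 − 2 = 3.

3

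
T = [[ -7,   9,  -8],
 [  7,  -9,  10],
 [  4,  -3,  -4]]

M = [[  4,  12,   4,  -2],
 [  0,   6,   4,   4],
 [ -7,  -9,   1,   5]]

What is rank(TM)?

3

First compute TM:
[[ 28,  42,   0,  10],
 [-42, -60,   2,   0],
 [ 44,  66,   0, -40]]
Now row reduce the product.
R2 ← R2 + (3/2)·R1: [0, 3, 2, 15]
R3 ← R3 − (11/7)·R1: [0, 0, 0, -390/7]
3 nonzero rows, so rank(TM) = 3.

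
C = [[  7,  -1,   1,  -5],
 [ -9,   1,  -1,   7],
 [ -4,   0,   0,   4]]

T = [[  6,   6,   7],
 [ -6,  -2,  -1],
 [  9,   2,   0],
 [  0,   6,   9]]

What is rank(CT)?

2

First compute CT:
[[ 57,  16,   5],
 [-69, -16,  -1],
 [-24,   0,   8]]
Now row reduce the product.
R2 ← R2 + (23/19)·R1: [0, 64/19, 96/19]
R3 ← R3 + (8/19)·R1: [0, 128/19, 192/19]
R3 ← R3 − (2)·R2: [0, 0, 0]
2 nonzero rows, so rank(CT) = 2.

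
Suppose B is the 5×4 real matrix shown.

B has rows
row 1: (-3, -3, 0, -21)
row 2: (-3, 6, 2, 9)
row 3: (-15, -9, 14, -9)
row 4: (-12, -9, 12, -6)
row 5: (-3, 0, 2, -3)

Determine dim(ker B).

Row reduce to echelon form.
R2 ← R2 − R1: [0, 9, 2, 30]
R3 ← R3 − (5)·R1: [0, 6, 14, 96]
R4 ← R4 − (4)·R1: [0, 3, 12, 78]
R5 ← R5 − R1: [0, 3, 2, 18]
R3 ← R3 − (2/3)·R2: [0, 0, 38/3, 76]
R4 ← R4 − (1/3)·R2: [0, 0, 34/3, 68]
R5 ← R5 − (1/3)·R2: [0, 0, 4/3, 8]
R4 ← R4 − (17/19)·R3: [0, 0, 0, 0]
R5 ← R5 − (2/19)·R3: [0, 0, 0, 0]
3 nonzero rows, so rank(B) = 3.
B has 4 columns; by rank–nullity, nullity = 4 − 3 = 1.

1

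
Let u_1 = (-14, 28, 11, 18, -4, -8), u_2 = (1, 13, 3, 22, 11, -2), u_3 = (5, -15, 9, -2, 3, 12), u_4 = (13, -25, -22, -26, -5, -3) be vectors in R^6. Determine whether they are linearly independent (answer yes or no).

yes

Form the matrix with these vectors as rows and row reduce.
R2 ← R2 + (1/14)·R1: [0, 15, 53/14, 163/7, 75/7, -18/7]
R3 ← R3 + (5/14)·R1: [0, -5, 181/14, 31/7, 11/7, 64/7]
R4 ← R4 + (13/14)·R1: [0, 1, -165/14, -65/7, -61/7, -73/7]
R3 ← R3 + (1/3)·R2: [0, 0, 298/21, 256/21, 36/7, 58/7]
R4 ← R4 − (1/15)·R2: [0, 0, -1264/105, -1138/105, -66/7, -359/35]
R4 ← R4 + (632/745)·R3: [0, 0, 0, -74/149, -3774/745, -481/149]
4 nonzero rows, so the 4 vectors span a space of dimension 4.
Since 4 = 4, the vectors are linearly independent.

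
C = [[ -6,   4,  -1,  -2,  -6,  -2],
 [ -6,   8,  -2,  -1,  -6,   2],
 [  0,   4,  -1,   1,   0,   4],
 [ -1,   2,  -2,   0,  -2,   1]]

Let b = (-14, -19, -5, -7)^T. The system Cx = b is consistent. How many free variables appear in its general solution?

Row reduce the augmented matrix [C | b].
R2 ← R2 − R1: [0, 4, -1, 1, 0, 4, -5]
R4 ← R4 − (1/6)·R1: [0, 4/3, -11/6, 1/3, -1, 4/3, -14/3]
R3 ← R3 − R2: [0, 0, 0, 0, 0, 0, 0]
R4 ← R4 − (1/3)·R2: [0, 0, -3/2, 0, -1, 0, -3]
Swap R3 ↔ R4
The echelon form has 3 nonzero rows, and every pivot lies in the first 6 columns, so rank(C) = rank([C|b]) = 3.
The system is consistent.
Free variables = (unknowns) − (rank) = 6 − 3 = 3.

3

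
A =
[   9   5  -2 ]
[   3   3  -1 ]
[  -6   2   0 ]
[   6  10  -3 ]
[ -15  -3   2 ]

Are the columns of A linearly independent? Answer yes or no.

no

Row reduce A to echelon form.
R2 ← R2 − (1/3)·R1: [0, 4/3, -1/3]
R3 ← R3 + (2/3)·R1: [0, 16/3, -4/3]
R4 ← R4 − (2/3)·R1: [0, 20/3, -5/3]
R5 ← R5 + (5/3)·R1: [0, 16/3, -4/3]
R3 ← R3 − (4)·R2: [0, 0, 0]
R4 ← R4 − (5)·R2: [0, 0, 0]
R5 ← R5 − (4)·R2: [0, 0, 0]
2 pivots among 3 columns.
Only 2 < 3 pivot columns, so the columns are linearly dependent.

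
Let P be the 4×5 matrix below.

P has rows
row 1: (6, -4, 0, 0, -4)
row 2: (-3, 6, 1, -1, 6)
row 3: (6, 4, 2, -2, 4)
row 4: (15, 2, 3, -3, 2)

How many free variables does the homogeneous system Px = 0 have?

3

Row reduce to echelon form.
R2 ← R2 + (1/2)·R1: [0, 4, 1, -1, 4]
R3 ← R3 − R1: [0, 8, 2, -2, 8]
R4 ← R4 − (5/2)·R1: [0, 12, 3, -3, 12]
R3 ← R3 − (2)·R2: [0, 0, 0, 0, 0]
R4 ← R4 − (3)·R2: [0, 0, 0, 0, 0]
2 nonzero rows, so rank(P) = 2.
P has 5 columns; by rank–nullity, nullity = 5 − 2 = 3.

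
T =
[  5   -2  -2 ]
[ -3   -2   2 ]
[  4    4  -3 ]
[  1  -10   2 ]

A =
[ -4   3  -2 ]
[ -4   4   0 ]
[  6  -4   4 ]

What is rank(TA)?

First compute TA:
[[-24,  15, -18],
 [ 32, -25,  14],
 [-50,  40, -20],
 [ 48, -45,   6]]
Now row reduce the product.
R2 ← R2 + (4/3)·R1: [0, -5, -10]
R3 ← R3 − (25/12)·R1: [0, 35/4, 35/2]
R4 ← R4 + (2)·R1: [0, -15, -30]
R3 ← R3 + (7/4)·R2: [0, 0, 0]
R4 ← R4 − (3)·R2: [0, 0, 0]
2 nonzero rows, so rank(TA) = 2.

2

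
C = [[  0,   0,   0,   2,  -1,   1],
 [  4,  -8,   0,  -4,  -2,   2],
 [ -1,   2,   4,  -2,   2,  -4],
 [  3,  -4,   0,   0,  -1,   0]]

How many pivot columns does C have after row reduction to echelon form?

4

Row reduce to echelon form.
Swap R1 ↔ R2
R3 ← R3 + (1/4)·R1: [0, 0, 4, -3, 3/2, -7/2]
R4 ← R4 − (3/4)·R1: [0, 2, 0, 3, 1/2, -3/2]
Swap R2 ↔ R4
Echelon form has 4 nonzero rows, so rank(C) = 4.
Each nonzero row contributes one pivot column: 4 pivot columns.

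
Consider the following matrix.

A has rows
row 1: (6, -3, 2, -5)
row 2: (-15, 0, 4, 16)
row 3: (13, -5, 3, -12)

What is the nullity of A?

1

Row reduce to echelon form.
R2 ← R2 + (5/2)·R1: [0, -15/2, 9, 7/2]
R3 ← R3 − (13/6)·R1: [0, 3/2, -4/3, -7/6]
R3 ← R3 + (1/5)·R2: [0, 0, 7/15, -7/15]
3 nonzero rows, so rank(A) = 3.
A has 4 columns; by rank–nullity, nullity = 4 − 3 = 1.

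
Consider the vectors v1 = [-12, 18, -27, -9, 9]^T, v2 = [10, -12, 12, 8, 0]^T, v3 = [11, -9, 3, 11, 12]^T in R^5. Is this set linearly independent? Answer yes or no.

Form the matrix with these vectors as rows and row reduce.
R2 ← R2 + (5/6)·R1: [0, 3, -21/2, 1/2, 15/2]
R3 ← R3 + (11/12)·R1: [0, 15/2, -87/4, 11/4, 81/4]
R3 ← R3 − (5/2)·R2: [0, 0, 9/2, 3/2, 3/2]
3 nonzero rows, so the 3 vectors span a space of dimension 3.
Since 3 = 3, the vectors are linearly independent.

yes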